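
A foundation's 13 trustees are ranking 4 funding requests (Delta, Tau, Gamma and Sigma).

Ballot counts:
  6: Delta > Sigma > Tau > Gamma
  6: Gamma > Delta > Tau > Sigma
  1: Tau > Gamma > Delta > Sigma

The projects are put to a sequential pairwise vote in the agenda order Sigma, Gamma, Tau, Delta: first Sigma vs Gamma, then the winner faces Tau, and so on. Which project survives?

Round 1: Sigma vs Gamma — 6–7, Gamma advances.
Round 2: Gamma vs Tau — 6–7, Tau advances.
Round 3: Tau vs Delta — 1–12, Delta advances.
The agenda winner is Delta.

Delta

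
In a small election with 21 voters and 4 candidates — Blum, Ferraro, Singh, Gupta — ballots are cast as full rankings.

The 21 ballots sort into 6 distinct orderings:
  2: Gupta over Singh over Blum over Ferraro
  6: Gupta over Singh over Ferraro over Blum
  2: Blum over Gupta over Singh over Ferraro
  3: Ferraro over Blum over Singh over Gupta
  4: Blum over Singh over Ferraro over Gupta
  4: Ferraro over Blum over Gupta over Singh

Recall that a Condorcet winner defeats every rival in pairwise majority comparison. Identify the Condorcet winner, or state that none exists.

none

Head-to-head results (21 voters):
Blum vs Ferraro: Ferraro, 13–8.
Blum vs Singh: 13 to 8, Blum.
Blum vs Gupta: Blum is ranked higher on 2+3+4+4 = 13 ballots, Gupta on 8. Blum wins 13–8.
Ferraro vs Singh: 3+4 = 7 for Ferraro, 14 for Singh — Singh by 14–7.
Ferraro vs Gupta: Ferraro, 11–10.
Singh vs Gupta: Singh is ranked higher on 3+4 = 7 ballots, Gupta on 14. Gupta wins 14–7.
Every candidate loses at least once (Blum loses to Ferraro; Ferraro loses to Singh; Singh loses to Blum; Gupta loses to Blum). The majority relation contains the cycle Blum beats Singh beats Ferraro beats Blum, so there is no Condorcet winner.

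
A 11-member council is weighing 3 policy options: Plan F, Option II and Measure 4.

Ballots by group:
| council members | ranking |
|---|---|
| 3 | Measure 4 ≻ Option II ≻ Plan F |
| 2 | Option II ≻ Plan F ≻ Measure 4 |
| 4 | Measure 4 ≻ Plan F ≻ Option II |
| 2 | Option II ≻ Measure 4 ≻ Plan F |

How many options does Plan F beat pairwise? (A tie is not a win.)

0

Plan F against each rival (11 council members):
Plan F vs Option II: Plan F is ranked higher on 4 ballots, Option II on 7. Option II wins 7–4.
Plan F vs Measure 4: 2 for Plan F, 9 for Measure 4 — Measure 4 by 9–2.
Plan F beats no one; loses to Option II, Measure 4 — 0 pairwise wins.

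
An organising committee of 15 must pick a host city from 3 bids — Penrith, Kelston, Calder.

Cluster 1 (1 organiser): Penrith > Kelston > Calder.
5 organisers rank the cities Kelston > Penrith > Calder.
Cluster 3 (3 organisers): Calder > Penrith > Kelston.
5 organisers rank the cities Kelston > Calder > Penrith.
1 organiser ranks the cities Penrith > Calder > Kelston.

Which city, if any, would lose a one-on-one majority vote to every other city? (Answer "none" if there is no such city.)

Penrith

Pairwise majorities:
Penrith vs Kelston: Penrith preferred on 1+3+1 = 5 ballots; Kelston wins 10–5.
Penrith vs Calder: Calder wins 8–7.
Kelston vs Calder: 11 to 4, Kelston.
Penrith loses to every other city — it is the Condorcet loser.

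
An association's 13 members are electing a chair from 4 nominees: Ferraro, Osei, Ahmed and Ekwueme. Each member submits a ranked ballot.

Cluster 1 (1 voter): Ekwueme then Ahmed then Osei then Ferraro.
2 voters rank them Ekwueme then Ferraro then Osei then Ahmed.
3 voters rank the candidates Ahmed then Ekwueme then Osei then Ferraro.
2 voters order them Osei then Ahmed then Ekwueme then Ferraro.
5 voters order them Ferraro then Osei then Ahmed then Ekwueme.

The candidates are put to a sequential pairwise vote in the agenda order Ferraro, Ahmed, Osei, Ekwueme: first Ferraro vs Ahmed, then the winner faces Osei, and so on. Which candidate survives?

Ekwueme

Round 1: Ferraro vs Ahmed — 7–6, Ferraro advances.
Round 2: Ferraro vs Osei — 7–6, Ferraro advances.
Round 3: Ferraro vs Ekwueme — 5–8, Ekwueme advances.
Ekwueme survives the agenda.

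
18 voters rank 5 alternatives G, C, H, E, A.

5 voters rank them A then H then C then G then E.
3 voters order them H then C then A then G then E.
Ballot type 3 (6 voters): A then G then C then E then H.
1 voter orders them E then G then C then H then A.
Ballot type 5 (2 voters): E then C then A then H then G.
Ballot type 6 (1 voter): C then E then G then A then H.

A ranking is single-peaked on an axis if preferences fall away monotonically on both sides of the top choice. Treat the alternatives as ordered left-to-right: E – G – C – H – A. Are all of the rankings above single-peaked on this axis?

no

Axis positions: E=1, G=2, C=3, H=4, A=5.
Ballot type 1 (peak A at position 5): ranking walks positions 5-4-3-2-1, expanding outward from the peak — single-peaked.
Ballot type 2 (peak H at position 4): ranking walks positions 4-3-5-2-1, expanding outward from the peak — single-peaked.
Ballot type 3: ranking walks positions 5-2-3-1-4; G is ranked above H even though H lies between G and the peak A on the axis — preferences dip and rise again. Not single-peaked.
Ballot type 4 (peak E at position 1): ranking walks positions 1-2-3-4-5, expanding outward from the peak — single-peaked.
Ballot type 5: ranking walks positions 1-3-5-4-2; C is ranked above G even though G lies between C and the peak E on the axis — preferences dip and rise again. Not single-peaked.
Ballot type 6: ranking walks positions 3-1-2-5-4; E is ranked above G even though G lies between E and the peak C on the axis — preferences dip and rise again. Not single-peaked.
Ballot type 3 violates single-peakedness, so the profile is not single-peaked on this axis.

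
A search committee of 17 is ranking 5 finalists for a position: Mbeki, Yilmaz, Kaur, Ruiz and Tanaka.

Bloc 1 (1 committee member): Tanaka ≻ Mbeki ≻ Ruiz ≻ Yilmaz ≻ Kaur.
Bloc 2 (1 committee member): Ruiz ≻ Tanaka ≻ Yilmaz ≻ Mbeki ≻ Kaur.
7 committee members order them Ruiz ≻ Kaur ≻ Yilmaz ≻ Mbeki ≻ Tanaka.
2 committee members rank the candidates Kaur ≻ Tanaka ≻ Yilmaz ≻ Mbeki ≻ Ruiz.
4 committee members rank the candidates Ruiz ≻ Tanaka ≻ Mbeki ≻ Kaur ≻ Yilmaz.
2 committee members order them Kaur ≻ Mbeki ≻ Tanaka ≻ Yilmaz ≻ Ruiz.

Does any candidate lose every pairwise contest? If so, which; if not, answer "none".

none

Head-to-head results (17 committee members):
Mbeki vs Yilmaz: Mbeki preferred on 1+4+2 = 7 ballots; Yilmaz wins 10–7.
Mbeki vs Kaur: Kaur wins 11–6.
Mbeki vs Ruiz: Ruiz, 12–5.
Mbeki vs Tanaka: 9 to 8, Mbeki.
Yilmaz vs Kaur: Kaur, 15–2.
Yilmaz–Ruiz: Ruiz 13–4.
Yilmaz vs Tanaka: Yilmaz is ranked higher on 7 ballots, Tanaka on 10. Tanaka wins 10–7.
Kaur vs Ruiz: Ruiz wins 13–4.
Kaur–Tanaka: Kaur 11–6.
Ruiz vs Tanaka: Ruiz, 12–5.
Every candidate wins at least one matchup (Mbeki beats Tanaka; Yilmaz beats Mbeki; Kaur beats Mbeki; Ruiz beats Mbeki; Tanaka beats Yilmaz), so there is no Condorcet loser.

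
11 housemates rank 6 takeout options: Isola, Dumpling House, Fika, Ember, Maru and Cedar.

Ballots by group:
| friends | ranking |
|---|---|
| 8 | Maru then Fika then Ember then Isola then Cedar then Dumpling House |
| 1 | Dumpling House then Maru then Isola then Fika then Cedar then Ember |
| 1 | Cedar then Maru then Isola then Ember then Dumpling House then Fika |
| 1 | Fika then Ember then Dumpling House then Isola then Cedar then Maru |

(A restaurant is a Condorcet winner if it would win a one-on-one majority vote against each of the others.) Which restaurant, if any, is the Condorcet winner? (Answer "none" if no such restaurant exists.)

Maru

Check each pair by majority over 11 ballots:
Isola–Dumpling House: Isola 9–2.
Isola vs Fika: Fika, 9–2.
Isola vs Ember: Ember, 9–2.
Isola vs Maru: Maru, 10–1.
Isola vs Cedar: Isola wins 10–1.
Dumpling House vs Fika: Fika wins 9–2.
Dumpling House–Ember: Ember 10–1.
Dumpling House vs Maru: Maru wins 9–2.
Dumpling House–Cedar: Cedar 9–2.
Fika vs Ember: Fika wins 10–1.
Fika–Maru: Maru 10–1.
Fika vs Cedar: Fika wins 10–1.
Ember vs Maru: Maru wins 10–1.
Ember–Cedar: Ember 9–2.
Maru–Cedar: Maru 9–2.
Maru beats each of Isola, Dumpling House, Fika, Ember, Cedar — Maru is the Condorcet winner.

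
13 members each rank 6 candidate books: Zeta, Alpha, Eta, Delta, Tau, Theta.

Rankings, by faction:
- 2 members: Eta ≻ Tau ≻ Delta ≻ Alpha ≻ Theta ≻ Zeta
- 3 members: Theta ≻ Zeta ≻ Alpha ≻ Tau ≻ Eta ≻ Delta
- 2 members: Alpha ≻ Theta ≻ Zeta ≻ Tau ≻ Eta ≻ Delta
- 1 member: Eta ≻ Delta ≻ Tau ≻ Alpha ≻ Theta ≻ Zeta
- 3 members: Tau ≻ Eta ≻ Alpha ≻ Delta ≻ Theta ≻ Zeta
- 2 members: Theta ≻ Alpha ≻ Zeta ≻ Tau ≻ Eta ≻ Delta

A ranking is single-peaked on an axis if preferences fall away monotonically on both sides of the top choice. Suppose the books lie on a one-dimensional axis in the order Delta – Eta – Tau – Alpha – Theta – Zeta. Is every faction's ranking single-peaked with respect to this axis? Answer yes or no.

yes

Axis positions: Delta=1, Eta=2, Tau=3, Alpha=4, Theta=5, Zeta=6.
Faction 1 (peak Eta at position 2): ranking walks positions 2-3-1-4-5-6, expanding outward from the peak — single-peaked.
Faction 2 (peak Theta at position 5): ranking walks positions 5-6-4-3-2-1, expanding outward from the peak — single-peaked.
Faction 3 (peak Alpha at position 4): ranking walks positions 4-5-6-3-2-1, expanding outward from the peak — single-peaked.
Faction 4 (peak Eta at position 2): ranking walks positions 2-1-3-4-5-6, expanding outward from the peak — single-peaked.
Faction 5 (peak Tau at position 3): ranking walks positions 3-2-4-1-5-6, expanding outward from the peak — single-peaked.
Faction 6 (peak Theta at position 5): ranking walks positions 5-4-6-3-2-1, expanding outward from the peak — single-peaked.
Every ranking is single-peaked on this axis.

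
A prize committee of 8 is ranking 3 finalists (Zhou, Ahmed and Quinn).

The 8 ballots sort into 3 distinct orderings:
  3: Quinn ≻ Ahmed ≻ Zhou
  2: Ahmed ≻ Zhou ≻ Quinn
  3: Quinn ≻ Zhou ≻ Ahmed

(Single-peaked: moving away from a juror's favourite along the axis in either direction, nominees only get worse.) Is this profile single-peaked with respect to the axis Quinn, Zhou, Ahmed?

Axis positions: Quinn=1, Zhou=2, Ahmed=3.
Ballot type 1: ranking walks positions 1-3-2; Ahmed is ranked above Zhou even though Zhou lies between Ahmed and the peak Quinn on the axis — preferences dip and rise again. Not single-peaked.
Ballot type 2 (peak Ahmed at position 3): ranking walks positions 3-2-1, expanding outward from the peak — single-peaked.
Ballot type 3 (peak Quinn at position 1): ranking walks positions 1-2-3, expanding outward from the peak — single-peaked.
Ballot type 1 violates single-peakedness, so the profile is not single-peaked on this axis.

no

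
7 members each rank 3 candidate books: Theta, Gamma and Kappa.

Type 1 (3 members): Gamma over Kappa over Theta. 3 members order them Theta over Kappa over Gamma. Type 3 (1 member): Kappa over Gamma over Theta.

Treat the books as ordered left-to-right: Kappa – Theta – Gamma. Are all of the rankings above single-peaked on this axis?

no

Axis positions: Kappa=1, Theta=2, Gamma=3.
Type 1: ranking walks positions 3-1-2; Kappa is ranked above Theta even though Theta lies between Kappa and the peak Gamma on the axis — preferences dip and rise again. Not single-peaked.
Type 2 (peak Theta at position 2): ranking walks positions 2-1-3, expanding outward from the peak — single-peaked.
Type 3: ranking walks positions 1-3-2; Gamma is ranked above Theta even though Theta lies between Gamma and the peak Kappa on the axis — preferences dip and rise again. Not single-peaked.
Type 1 violates single-peakedness, so the profile is not single-peaked on this axis.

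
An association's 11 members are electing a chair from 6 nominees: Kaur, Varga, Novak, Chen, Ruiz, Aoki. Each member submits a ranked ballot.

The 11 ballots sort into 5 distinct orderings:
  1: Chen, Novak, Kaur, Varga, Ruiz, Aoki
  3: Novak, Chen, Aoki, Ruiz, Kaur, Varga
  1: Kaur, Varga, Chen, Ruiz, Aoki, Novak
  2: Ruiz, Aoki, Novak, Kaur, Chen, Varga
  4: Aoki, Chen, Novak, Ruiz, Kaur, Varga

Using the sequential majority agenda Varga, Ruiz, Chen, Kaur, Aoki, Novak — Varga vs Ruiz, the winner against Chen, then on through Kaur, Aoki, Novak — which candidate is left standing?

Round 1: Varga vs Ruiz — 2–9, Ruiz advances.
Round 2: Ruiz vs Chen — 2–9, Chen advances.
Round 3: Chen vs Kaur — 8–3, Chen advances.
Round 4: Chen vs Aoki — 5–6, Aoki advances.
Round 5: Aoki vs Novak — 7–4, Aoki advances.
Aoki survives the agenda.

Aoki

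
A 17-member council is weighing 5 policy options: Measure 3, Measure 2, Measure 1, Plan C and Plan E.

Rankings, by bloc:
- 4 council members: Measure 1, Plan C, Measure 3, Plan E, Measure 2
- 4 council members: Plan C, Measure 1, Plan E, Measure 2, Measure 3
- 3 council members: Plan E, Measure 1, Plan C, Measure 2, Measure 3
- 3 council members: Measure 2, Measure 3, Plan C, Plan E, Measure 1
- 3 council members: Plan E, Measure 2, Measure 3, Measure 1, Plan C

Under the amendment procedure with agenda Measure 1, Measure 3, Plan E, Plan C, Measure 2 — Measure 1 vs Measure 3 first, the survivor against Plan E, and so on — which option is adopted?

Round 1: Measure 1 vs Measure 3 — 11–6, Measure 1 advances.
Round 2: Measure 1 vs Plan E — 8–9, Plan E advances.
Round 3: Plan E vs Plan C — 6–11, Plan C advances.
Round 4: Plan C vs Measure 2 — 11–6, Plan C advances.
Plan C survives the agenda.

Plan C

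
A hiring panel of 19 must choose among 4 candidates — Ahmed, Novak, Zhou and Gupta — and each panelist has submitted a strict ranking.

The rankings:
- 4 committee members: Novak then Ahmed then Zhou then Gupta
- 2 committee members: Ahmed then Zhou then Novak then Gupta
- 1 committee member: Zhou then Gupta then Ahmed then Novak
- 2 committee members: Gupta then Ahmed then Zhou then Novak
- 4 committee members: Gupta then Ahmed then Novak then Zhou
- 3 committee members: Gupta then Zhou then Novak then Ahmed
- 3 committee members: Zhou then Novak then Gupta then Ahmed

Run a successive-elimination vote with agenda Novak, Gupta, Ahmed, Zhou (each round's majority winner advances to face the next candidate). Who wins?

Round 1: Novak vs Gupta — 9–10, Gupta advances.
Round 2: Gupta vs Ahmed — 13–6, Gupta advances.
Round 3: Gupta vs Zhou — 9–10, Zhou advances.
Zhou survives the agenda.

Zhou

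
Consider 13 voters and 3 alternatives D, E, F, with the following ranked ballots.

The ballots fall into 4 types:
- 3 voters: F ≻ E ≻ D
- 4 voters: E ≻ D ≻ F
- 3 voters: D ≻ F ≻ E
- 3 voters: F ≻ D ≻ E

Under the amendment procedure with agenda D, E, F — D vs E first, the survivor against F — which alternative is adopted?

Round 1: D vs E — 6–7, E advances.
Round 2: E vs F — 4–9, F advances.
F survives the agenda.

F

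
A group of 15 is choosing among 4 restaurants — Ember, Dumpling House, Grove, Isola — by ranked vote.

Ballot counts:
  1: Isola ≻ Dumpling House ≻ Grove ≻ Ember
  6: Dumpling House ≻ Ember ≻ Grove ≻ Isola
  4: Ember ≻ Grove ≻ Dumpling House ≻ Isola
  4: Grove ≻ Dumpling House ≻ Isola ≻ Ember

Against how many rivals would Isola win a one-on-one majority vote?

0

Isola against each rival (15 friends):
Isola vs Ember: 1+4 = 5 for Isola, 10 for Ember — Ember by 10–5.
Isola vs Dumpling House: 1 to 14, Dumpling House.
Isola vs Grove: 1 to 14, Grove.
Isola beats no one; loses to Ember, Dumpling House, Grove — 0 pairwise wins.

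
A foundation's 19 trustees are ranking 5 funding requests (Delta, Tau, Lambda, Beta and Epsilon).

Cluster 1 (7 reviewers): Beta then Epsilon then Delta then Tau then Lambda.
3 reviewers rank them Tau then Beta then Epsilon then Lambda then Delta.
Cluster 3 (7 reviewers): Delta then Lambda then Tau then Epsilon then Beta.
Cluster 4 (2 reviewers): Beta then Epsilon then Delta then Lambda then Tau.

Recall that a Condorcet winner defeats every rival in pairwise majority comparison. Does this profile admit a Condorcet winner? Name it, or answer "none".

Check each pair by majority over 19 ballots:
Delta vs Tau: Delta is ranked higher on 7+7+2 = 16 ballots, Tau on 3. Delta wins 16–3.
Delta vs Lambda: Delta is ranked higher on 7+7+2 = 16 ballots, Lambda on 3. Delta wins 16–3.
Delta vs Beta: Delta is ranked higher on 7 ballots, Beta on 12. Beta wins 12–7.
Delta vs Epsilon: 7 to 12, Epsilon.
Tau vs Lambda: 7+3 = 10 for Tau, 9 for Lambda — Tau by 10–9.
Tau vs Beta: 3+7 = 10 for Tau, 9 for Beta — Tau by 10–9.
Tau vs Epsilon: 3+7 = 10 for Tau, 9 for Epsilon — Tau by 10–9.
Lambda vs Beta: Lambda preferred on 7 ballots; Beta wins 12–7.
Lambda vs Epsilon: Lambda preferred on 7 ballots; Epsilon wins 12–7.
Beta vs Epsilon: Beta preferred on 7+3+2 = 12 ballots; Beta wins 12–7.
No project is unbeaten: Delta loses to Beta; Tau loses to Delta; Lambda loses to Delta; Beta loses to Tau; Epsilon loses to Tau. In particular Delta beats Tau beats Beta beats Delta is a majority cycle — no Condorcet winner exists.

none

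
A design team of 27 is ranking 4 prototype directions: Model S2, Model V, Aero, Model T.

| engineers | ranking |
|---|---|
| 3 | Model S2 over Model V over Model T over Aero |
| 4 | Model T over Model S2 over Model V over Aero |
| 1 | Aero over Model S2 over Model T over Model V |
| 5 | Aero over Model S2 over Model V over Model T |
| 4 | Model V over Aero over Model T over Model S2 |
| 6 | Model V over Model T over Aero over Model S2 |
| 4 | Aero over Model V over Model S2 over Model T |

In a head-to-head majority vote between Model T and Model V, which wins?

Ballots ranking Model T above Model V: 4 + 1 = 5.
Ballots ranking Model V above Model T: 27 − 5 = 22.
Model V wins the head-to-head 22–5.

Model V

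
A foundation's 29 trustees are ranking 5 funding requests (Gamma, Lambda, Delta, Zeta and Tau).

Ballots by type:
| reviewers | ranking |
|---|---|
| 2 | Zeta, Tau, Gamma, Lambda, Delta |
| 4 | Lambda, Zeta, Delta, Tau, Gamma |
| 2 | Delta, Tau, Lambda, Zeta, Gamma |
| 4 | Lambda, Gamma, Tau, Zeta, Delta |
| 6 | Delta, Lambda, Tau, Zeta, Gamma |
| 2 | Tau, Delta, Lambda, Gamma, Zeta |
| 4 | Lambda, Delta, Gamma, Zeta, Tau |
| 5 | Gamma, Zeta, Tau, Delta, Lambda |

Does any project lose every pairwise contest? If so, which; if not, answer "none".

none

Head-to-head results (29 reviewers):
Gamma vs Lambda: Gamma preferred on 2+5 = 7 ballots; Lambda wins 22–7.
Gamma vs Delta: Delta, 18–11.
Gamma–Zeta: Gamma 15–14.
Gamma vs Tau: Tau, 16–13.
Lambda vs Delta: Lambda preferred on 2+4+4+4 = 14 ballots; Delta wins 15–14.
Lambda vs Zeta: 4+2+4+6+2+4 = 22 for Lambda, 7 for Zeta — Lambda by 22–7.
Lambda–Tau: Lambda 18–11.
Delta–Zeta: Zeta 15–14.
Delta vs Tau: Delta, 16–13.
Zeta vs Tau: 2+4+4+5 = 15 for Zeta, 14 for Tau — Zeta by 15–14.
Every project wins at least one matchup (Gamma beats Zeta; Lambda beats Gamma; Delta beats Gamma; Zeta beats Delta; Tau beats Gamma), so there is no Condorcet loser.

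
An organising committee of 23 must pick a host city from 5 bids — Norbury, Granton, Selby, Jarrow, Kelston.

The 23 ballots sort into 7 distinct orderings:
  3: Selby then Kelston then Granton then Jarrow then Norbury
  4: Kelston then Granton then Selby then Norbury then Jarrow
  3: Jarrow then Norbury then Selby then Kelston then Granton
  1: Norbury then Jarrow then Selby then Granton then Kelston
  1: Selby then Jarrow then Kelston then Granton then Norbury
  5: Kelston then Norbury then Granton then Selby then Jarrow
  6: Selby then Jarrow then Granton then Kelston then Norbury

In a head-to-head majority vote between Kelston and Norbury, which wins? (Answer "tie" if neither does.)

Ballots ranking Kelston above Norbury: 3 + 4 + 1 + 5 + 6 = 19.
Ballots ranking Norbury above Kelston: 23 − 19 = 4.
Kelston wins the head-to-head 19–4.

Kelston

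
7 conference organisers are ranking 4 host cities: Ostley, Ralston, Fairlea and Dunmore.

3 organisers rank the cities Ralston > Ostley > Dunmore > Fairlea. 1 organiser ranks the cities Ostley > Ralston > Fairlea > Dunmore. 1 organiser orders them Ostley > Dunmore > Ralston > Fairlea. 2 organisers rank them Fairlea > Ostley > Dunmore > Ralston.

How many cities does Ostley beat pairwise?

3

Ostley against each rival (7 organisers):
Ostley vs Ralston: 4 to 3, Ostley.
Ostley vs Fairlea: Ostley preferred on 3+1+1 = 5 ballots; Ostley wins 5–2.
Ostley vs Dunmore: Ostley preferred on 3+1+1+2 = 7 ballots; Ostley wins 7–0.
Ostley beats Ralston, Fairlea, Dunmore — 3 pairwise wins.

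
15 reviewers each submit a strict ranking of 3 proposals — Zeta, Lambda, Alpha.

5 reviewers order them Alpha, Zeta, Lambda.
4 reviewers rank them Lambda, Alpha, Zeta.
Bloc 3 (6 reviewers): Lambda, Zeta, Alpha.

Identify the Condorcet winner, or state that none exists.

Check each pair by majority over 15 ballots:
Zeta vs Lambda: Lambda wins 10–5.
Zeta vs Alpha: Zeta preferred on 6 ballots; Alpha wins 9–6.
Lambda–Alpha: Lambda 10–5.
Lambda defeats every rival head-to-head and is the Condorcet winner.

Lambda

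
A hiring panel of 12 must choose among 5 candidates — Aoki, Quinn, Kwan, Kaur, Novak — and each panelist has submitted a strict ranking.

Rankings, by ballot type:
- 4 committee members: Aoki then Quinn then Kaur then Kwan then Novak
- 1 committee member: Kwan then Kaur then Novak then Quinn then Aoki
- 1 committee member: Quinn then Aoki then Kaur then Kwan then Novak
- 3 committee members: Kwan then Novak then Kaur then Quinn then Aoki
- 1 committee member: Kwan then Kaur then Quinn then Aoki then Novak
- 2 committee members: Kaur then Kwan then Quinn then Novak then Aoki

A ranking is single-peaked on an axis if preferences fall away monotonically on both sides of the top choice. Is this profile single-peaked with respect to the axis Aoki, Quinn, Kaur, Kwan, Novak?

yes

Axis positions: Aoki=1, Quinn=2, Kaur=3, Kwan=4, Novak=5.
Ballot type 1 (peak Aoki at position 1): ranking walks positions 1-2-3-4-5, expanding outward from the peak — single-peaked.
Ballot type 2 (peak Kwan at position 4): ranking walks positions 4-3-5-2-1, expanding outward from the peak — single-peaked.
Ballot type 3 (peak Quinn at position 2): ranking walks positions 2-1-3-4-5, expanding outward from the peak — single-peaked.
Ballot type 4 (peak Kwan at position 4): ranking walks positions 4-5-3-2-1, expanding outward from the peak — single-peaked.
Ballot type 5 (peak Kwan at position 4): ranking walks positions 4-3-2-1-5, expanding outward from the peak — single-peaked.
Ballot type 6 (peak Kaur at position 3): ranking walks positions 3-4-2-5-1, expanding outward from the peak — single-peaked.
Every ranking is single-peaked on this axis.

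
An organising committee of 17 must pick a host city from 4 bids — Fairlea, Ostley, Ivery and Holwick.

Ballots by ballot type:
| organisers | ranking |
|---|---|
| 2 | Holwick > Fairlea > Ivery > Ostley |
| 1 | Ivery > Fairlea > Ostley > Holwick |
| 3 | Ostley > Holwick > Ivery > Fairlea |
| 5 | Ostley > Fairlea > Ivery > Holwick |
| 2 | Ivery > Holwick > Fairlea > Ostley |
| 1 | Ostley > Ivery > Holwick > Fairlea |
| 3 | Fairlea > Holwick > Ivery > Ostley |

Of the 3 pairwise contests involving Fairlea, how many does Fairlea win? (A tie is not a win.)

Fairlea against each rival (17 organisers):
Fairlea–Ostley: Ostley 9–8.
Fairlea vs Ivery: Fairlea, 10–7.
Fairlea vs Holwick: 1+5+3 = 9 for Fairlea, 8 for Holwick — Fairlea by 9–8.
Fairlea beats Ivery, Holwick; loses to Ostley — 2 pairwise wins.

2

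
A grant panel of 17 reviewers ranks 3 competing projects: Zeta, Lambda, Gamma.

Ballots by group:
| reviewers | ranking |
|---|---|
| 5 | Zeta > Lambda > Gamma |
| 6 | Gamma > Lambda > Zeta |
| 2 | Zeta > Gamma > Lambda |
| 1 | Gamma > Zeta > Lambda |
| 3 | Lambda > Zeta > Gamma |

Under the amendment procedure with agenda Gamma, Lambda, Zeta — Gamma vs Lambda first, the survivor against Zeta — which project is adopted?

Round 1: Gamma vs Lambda — 9–8, Gamma advances.
Round 2: Gamma vs Zeta — 7–10, Zeta advances.
Zeta survives the agenda.

Zeta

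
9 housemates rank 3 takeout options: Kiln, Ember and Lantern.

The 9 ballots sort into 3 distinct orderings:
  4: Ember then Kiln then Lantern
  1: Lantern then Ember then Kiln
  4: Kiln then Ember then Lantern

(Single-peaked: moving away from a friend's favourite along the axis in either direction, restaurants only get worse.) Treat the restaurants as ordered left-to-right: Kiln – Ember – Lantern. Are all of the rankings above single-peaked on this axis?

Axis positions: Kiln=1, Ember=2, Lantern=3.
Faction 1 (peak Ember at position 2): ranking walks positions 2-1-3, expanding outward from the peak — single-peaked.
Faction 2 (peak Lantern at position 3): ranking walks positions 3-2-1, expanding outward from the peak — single-peaked.
Faction 3 (peak Kiln at position 1): ranking walks positions 1-2-3, expanding outward from the peak — single-peaked.
Every ranking is single-peaked on this axis.

yes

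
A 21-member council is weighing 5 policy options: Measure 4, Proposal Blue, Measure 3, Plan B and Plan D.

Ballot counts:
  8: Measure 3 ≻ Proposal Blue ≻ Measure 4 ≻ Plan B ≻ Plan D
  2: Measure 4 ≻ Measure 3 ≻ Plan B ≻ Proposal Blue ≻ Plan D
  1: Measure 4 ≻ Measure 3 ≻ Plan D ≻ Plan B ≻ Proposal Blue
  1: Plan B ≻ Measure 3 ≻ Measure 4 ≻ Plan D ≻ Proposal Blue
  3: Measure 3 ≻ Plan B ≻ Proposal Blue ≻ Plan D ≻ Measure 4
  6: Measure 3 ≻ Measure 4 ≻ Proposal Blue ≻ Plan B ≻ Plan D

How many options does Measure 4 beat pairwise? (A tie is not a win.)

Measure 4 against each rival (21 council members):
Measure 4–Proposal Blue: Proposal Blue 11–10.
Measure 4 vs Measure 3: Measure 3 wins 18–3.
Measure 4 vs Plan B: 8+2+1+6 = 17 for Measure 4, 4 for Plan B — Measure 4 by 17–4.
Measure 4 vs Plan D: Measure 4, 18–3.
Measure 4 beats Plan B, Plan D; loses to Proposal Blue, Measure 3 — 2 pairwise wins.

2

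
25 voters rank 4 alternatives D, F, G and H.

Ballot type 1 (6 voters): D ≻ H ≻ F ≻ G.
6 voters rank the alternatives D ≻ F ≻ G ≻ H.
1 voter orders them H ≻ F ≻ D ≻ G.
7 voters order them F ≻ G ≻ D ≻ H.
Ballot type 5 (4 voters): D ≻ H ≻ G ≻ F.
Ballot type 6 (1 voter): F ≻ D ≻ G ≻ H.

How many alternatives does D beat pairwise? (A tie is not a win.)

D against each rival (25 voters):
D vs F: D wins 16–9.
D vs G: D, 18–7.
D vs H: D wins 24–1.
D beats F, G, H — 3 pairwise wins.

3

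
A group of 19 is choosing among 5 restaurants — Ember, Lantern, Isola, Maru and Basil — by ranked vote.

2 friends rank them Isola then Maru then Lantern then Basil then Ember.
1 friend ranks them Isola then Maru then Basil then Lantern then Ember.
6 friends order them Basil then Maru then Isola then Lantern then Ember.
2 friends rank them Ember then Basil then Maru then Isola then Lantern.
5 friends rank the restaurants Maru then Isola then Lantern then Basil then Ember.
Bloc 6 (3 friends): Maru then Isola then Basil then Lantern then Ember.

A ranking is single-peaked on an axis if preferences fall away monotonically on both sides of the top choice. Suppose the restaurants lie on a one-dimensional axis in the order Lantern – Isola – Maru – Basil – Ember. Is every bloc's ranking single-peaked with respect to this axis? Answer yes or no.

Axis positions: Lantern=1, Isola=2, Maru=3, Basil=4, Ember=5.
Bloc 1 (peak Isola at position 2): ranking walks positions 2-3-1-4-5, expanding outward from the peak — single-peaked.
Bloc 2 (peak Isola at position 2): ranking walks positions 2-3-4-1-5, expanding outward from the peak — single-peaked.
Bloc 3 (peak Basil at position 4): ranking walks positions 4-3-2-1-5, expanding outward from the peak — single-peaked.
Bloc 4 (peak Ember at position 5): ranking walks positions 5-4-3-2-1, expanding outward from the peak — single-peaked.
Bloc 5 (peak Maru at position 3): ranking walks positions 3-2-1-4-5, expanding outward from the peak — single-peaked.
Bloc 6 (peak Maru at position 3): ranking walks positions 3-2-4-1-5, expanding outward from the peak — single-peaked.
Every ranking is single-peaked on this axis.

yes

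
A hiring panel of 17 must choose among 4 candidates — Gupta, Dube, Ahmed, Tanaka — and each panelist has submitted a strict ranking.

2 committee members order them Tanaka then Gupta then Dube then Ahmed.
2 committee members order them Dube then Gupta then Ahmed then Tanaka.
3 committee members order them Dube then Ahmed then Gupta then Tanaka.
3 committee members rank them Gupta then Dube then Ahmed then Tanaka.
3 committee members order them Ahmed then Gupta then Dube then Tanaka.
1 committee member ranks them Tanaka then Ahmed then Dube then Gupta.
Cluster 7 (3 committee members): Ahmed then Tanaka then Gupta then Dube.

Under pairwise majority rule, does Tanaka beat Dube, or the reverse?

Dube

Ballots ranking Tanaka above Dube: 2 + 1 + 3 = 6.
Ballots ranking Dube above Tanaka: 17 − 6 = 11.
Dube wins the head-to-head 11–6.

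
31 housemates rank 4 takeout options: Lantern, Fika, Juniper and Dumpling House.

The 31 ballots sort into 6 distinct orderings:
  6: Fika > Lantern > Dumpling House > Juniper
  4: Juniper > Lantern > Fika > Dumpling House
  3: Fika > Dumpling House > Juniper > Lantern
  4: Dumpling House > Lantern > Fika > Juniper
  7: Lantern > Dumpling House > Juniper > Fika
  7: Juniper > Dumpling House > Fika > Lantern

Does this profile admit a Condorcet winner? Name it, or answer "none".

Pairwise majorities:
Lantern vs Fika: Fika wins 16–15.
Lantern vs Juniper: Lantern wins 17–14.
Lantern vs Dumpling House: Lantern, 17–14.
Fika vs Juniper: Juniper wins 18–13.
Fika–Dumpling House: Dumpling House 18–13.
Juniper–Dumpling House: Dumpling House 20–11.
Each restaurant drops at least one matchup (Lantern loses to Fika; Fika loses to Juniper; Juniper loses to Lantern; Dumpling House loses to Lantern); the cycle Lantern → Juniper → Fika → Lantern rules out a Condorcet winner.

none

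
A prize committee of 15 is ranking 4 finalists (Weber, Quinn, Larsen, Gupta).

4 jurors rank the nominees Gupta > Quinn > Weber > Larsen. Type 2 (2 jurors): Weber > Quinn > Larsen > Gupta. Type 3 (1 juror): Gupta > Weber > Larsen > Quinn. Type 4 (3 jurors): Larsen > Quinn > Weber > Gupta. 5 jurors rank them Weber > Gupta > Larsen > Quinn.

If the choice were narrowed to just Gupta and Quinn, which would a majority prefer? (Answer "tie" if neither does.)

Ballots ranking Gupta above Quinn: 4 + 1 + 5 = 10.
Ballots ranking Quinn above Gupta: 15 − 10 = 5.
Gupta wins the head-to-head 10–5.

Gupta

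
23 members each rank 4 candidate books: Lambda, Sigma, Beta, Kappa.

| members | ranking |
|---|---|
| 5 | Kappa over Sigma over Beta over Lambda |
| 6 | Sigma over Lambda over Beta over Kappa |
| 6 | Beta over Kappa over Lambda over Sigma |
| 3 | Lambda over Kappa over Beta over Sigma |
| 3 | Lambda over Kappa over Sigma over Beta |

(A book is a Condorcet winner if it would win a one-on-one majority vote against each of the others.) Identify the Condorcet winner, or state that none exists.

Lambda

Head-to-head results (23 members):
Lambda vs Sigma: 6+3+3 = 12 for Lambda, 11 for Sigma — Lambda by 12–11.
Lambda vs Beta: Lambda is ranked higher on 6+3+3 = 12 ballots, Beta on 11. Lambda wins 12–11.
Lambda vs Kappa: 6+3+3 = 12 for Lambda, 11 for Kappa — Lambda by 12–11.
Sigma vs Beta: Sigma preferred on 5+6+3 = 14 ballots; Sigma wins 14–9.
Sigma vs Kappa: Kappa wins 17–6.
Beta vs Kappa: Beta preferred on 6+6 = 12 ballots; Beta wins 12–11.
Lambda defeats every rival head-to-head and is the Condorcet winner.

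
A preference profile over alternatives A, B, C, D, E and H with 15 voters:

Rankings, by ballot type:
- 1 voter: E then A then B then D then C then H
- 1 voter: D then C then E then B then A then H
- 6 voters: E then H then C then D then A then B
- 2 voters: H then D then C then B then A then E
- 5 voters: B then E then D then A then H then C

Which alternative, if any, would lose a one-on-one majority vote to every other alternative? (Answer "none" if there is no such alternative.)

Pairwise majorities:
A vs B: 1+6 = 7 for A, 8 for B — B by 8–7.
A vs C: A is ranked higher on 1+5 = 6 ballots, C on 9. C wins 9–6.
A vs D: A is ranked higher on 1 ballot, D on 14. D wins 14–1.
A vs E: A preferred on 2 ballots; E wins 13–2.
A vs H: H, 8–7.
B vs C: 6 to 9, C.
B vs D: D wins 9–6.
B vs E: E, 8–7.
B vs H: H, 8–7.
C vs D: 6 for C, 9 for D — D by 9–6.
C vs E: C is ranked higher on 1+2 = 3 ballots, E on 12. E wins 12–3.
C–H: H 13–2.
D vs E: E wins 12–3.
D–H: H 8–7.
E vs H: E preferred on 1+1+6+5 = 13 ballots; E wins 13–2.
Only A has no wins; A is the Condorcet loser.

A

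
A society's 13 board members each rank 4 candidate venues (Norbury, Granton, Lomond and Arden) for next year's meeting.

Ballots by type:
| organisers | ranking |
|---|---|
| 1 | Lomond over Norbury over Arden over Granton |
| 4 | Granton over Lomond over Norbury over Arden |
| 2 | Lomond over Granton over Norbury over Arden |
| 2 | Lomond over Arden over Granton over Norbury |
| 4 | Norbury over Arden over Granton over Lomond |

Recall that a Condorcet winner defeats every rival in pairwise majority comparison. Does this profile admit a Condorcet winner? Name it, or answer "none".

none

Check each pair by majority over 13 ballots:
Norbury vs Granton: Granton, 8–5.
Norbury–Lomond: Lomond 9–4.
Norbury vs Arden: Norbury wins 11–2.
Granton vs Lomond: Granton wins 8–5.
Granton vs Arden: Arden wins 7–6.
Lomond–Arden: Lomond 9–4.
Every city loses at least once (Norbury loses to Granton; Granton loses to Arden; Lomond loses to Granton; Arden loses to Norbury). The majority relation contains the cycle Norbury beats Arden beats Granton beats Norbury, so there is no Condorcet winner.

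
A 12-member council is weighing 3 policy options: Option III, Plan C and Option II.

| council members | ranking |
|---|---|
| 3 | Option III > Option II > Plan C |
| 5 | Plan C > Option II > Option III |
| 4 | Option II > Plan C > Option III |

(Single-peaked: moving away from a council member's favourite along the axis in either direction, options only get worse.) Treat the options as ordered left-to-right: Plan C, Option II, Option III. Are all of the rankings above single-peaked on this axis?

Axis positions: Plan C=1, Option II=2, Option III=3.
Bloc 1 (peak Option III at position 3): ranking walks positions 3-2-1, expanding outward from the peak — single-peaked.
Bloc 2 (peak Plan C at position 1): ranking walks positions 1-2-3, expanding outward from the peak — single-peaked.
Bloc 3 (peak Option II at position 2): ranking walks positions 2-1-3, expanding outward from the peak — single-peaked.
Every ranking is single-peaked on this axis.

yes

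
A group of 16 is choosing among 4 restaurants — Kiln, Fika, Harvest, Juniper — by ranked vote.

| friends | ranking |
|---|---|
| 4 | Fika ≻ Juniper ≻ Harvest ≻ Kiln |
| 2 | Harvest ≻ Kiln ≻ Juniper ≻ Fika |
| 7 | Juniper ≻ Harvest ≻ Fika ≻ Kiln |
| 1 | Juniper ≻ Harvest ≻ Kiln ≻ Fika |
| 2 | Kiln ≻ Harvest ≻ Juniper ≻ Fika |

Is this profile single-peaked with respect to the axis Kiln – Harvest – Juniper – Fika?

Axis positions: Kiln=1, Harvest=2, Juniper=3, Fika=4.
Ballot type 1 (peak Fika at position 4): ranking walks positions 4-3-2-1, expanding outward from the peak — single-peaked.
Ballot type 2 (peak Harvest at position 2): ranking walks positions 2-1-3-4, expanding outward from the peak — single-peaked.
Ballot type 3 (peak Juniper at position 3): ranking walks positions 3-2-4-1, expanding outward from the peak — single-peaked.
Ballot type 4 (peak Juniper at position 3): ranking walks positions 3-2-1-4, expanding outward from the peak — single-peaked.
Ballot type 5 (peak Kiln at position 1): ranking walks positions 1-2-3-4, expanding outward from the peak — single-peaked.
Every ranking is single-peaked on this axis.

yes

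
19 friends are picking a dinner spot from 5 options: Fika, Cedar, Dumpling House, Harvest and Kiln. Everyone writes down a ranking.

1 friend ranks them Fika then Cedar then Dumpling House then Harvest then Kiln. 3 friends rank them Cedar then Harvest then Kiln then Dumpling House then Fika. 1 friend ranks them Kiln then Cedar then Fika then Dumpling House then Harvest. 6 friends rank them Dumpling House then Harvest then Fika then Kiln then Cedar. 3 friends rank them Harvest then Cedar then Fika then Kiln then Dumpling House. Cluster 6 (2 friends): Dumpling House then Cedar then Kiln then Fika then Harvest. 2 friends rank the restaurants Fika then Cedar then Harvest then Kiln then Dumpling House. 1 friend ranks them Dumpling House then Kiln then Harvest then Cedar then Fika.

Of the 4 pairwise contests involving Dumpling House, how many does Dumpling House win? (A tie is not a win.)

Dumpling House against each rival (19 friends):
Dumpling House vs Fika: 12 to 7, Dumpling House.
Dumpling House vs Cedar: 6+2+1 = 9 for Dumpling House, 10 for Cedar — Cedar by 10–9.
Dumpling House vs Harvest: Dumpling House, 11–8.
Dumpling House vs Kiln: 1+6+2+1 = 10 for Dumpling House, 9 for Kiln — Dumpling House by 10–9.
Dumpling House beats Fika, Harvest, Kiln; loses to Cedar — 3 pairwise wins.

3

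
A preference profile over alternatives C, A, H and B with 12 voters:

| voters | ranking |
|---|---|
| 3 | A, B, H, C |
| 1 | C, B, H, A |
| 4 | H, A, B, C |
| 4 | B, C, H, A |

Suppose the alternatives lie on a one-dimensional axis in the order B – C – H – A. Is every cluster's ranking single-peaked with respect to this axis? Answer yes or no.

no

Axis positions: B=1, C=2, H=3, A=4.
Cluster 1: ranking walks positions 4-1-3-2; B is ranked above H even though H lies between B and the peak A on the axis — preferences dip and rise again. Not single-peaked.
Cluster 2 (peak C at position 2): ranking walks positions 2-1-3-4, expanding outward from the peak — single-peaked.
Cluster 3: ranking walks positions 3-4-1-2; B is ranked above C even though C lies between B and the peak H on the axis — preferences dip and rise again. Not single-peaked.
Cluster 4 (peak B at position 1): ranking walks positions 1-2-3-4, expanding outward from the peak — single-peaked.
Cluster 1 violates single-peakedness, so the profile is not single-peaked on this axis.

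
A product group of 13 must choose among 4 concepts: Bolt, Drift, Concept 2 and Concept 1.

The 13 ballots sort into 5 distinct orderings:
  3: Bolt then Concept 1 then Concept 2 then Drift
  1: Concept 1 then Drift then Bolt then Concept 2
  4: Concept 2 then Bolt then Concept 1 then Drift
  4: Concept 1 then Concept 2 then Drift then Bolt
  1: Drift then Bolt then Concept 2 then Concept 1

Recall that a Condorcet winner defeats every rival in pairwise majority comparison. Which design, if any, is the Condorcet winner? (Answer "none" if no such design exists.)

Head-to-head results (13 engineers):
Bolt vs Drift: 7 to 6, Bolt.
Bolt vs Concept 2: 5 to 8, Concept 2.
Bolt vs Concept 1: 8 to 5, Bolt.
Drift vs Concept 2: 1+1 = 2 for Drift, 11 for Concept 2 — Concept 2 by 11–2.
Drift vs Concept 1: 1 for Drift, 12 for Concept 1 — Concept 1 by 12–1.
Concept 2 vs Concept 1: Concept 2 preferred on 4+1 = 5 ballots; Concept 1 wins 8–5.
Every design loses at least once (Bolt loses to Concept 2; Drift loses to Bolt; Concept 2 loses to Concept 1; Concept 1 loses to Bolt). The majority relation contains the cycle Bolt beats Concept 1 beats Concept 2 beats Bolt, so there is no Condorcet winner.

none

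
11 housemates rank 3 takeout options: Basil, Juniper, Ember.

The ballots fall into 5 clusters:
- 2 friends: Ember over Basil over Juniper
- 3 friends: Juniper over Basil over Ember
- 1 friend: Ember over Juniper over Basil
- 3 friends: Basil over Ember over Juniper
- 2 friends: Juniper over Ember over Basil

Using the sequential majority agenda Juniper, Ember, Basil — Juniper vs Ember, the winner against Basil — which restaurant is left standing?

Round 1: Juniper vs Ember — 5–6, Ember advances.
Round 2: Ember vs Basil — 5–6, Basil advances.
The agenda winner is Basil.

Basil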